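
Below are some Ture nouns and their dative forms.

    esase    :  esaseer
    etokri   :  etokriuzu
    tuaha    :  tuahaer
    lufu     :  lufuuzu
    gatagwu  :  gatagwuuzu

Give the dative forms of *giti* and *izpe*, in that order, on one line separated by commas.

The pattern is height harmony: -uzu when the last vowel of the stem is a high vowel (*etokri*, *lufu*, *gatagwu*); -er when the last vowel of the stem is a non-high vowel (*esase*, *tuaha*).
Since the last vowel of *giti* is /i/ (a high vowel), it takes -uzu, giving *gitiuzu*.
The last vowel of *izpe* is /e/, which is a non-high vowel, so the suffix is -er, giving *izpeer*.

gitiuzu, izpeer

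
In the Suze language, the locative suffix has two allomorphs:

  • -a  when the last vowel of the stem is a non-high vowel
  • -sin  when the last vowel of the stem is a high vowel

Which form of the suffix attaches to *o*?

The last vowel of *o* is /o/, which is a non-high vowel, so the suffix is -a.

-a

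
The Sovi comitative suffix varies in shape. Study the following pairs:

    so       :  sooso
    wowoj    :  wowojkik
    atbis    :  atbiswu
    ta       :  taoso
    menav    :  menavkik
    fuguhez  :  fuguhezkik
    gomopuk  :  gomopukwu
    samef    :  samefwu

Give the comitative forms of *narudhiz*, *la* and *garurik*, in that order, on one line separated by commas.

narudhizkik, laoso, garurikwu

The suffix is conditioned by the final sound: -wu when the stem ends in a voiceless consonant (*atbis*, *gomopuk*, *samef*); -kik when the stem ends in a voiced consonant (*wowoj*, *menav*, *fuguhez*); -oso when the stem ends in a vowel (*so*, *ta*).
*narudhiz* — final sound /z/ (a voiced consonant) → -kik → *narudhizkik*.
Since the final sound of *la* is /a/ (a vowel), it takes -oso, giving *laoso*.
*garurik*: final sound = /k/, a voiceless consonant → -wu → *garurikwu*.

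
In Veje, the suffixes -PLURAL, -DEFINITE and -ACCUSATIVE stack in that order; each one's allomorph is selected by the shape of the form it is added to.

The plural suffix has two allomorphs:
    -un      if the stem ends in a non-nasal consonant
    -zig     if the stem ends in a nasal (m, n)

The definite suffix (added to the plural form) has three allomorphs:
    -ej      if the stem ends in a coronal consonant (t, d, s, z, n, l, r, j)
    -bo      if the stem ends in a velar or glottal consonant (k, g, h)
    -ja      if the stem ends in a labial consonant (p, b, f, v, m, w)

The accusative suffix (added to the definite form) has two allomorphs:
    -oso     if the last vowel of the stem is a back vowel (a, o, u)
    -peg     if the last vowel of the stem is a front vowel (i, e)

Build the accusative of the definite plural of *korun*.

korunzigbooso

Since the final consonant of *korun* is /n/ (a nasal), it takes -zig, giving *korunzig*.
The plural form *korunzig*: final consonant = /g/, velar/glottal → -bo → *korunzigbo*.
The last vowel of the definite form *korunzigbo* is /o/, which is a back vowel, so the accusative suffix is -oso, giving *korunzigbooso*.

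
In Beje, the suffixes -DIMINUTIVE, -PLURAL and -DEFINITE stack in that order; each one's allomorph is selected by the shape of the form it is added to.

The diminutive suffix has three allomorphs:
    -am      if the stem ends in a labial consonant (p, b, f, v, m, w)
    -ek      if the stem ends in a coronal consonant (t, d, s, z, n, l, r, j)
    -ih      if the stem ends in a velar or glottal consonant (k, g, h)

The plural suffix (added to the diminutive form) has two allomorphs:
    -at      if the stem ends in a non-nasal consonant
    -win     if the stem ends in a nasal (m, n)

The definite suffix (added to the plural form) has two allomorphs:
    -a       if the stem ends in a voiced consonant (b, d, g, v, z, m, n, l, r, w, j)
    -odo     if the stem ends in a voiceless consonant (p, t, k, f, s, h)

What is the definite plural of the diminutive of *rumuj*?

rumujekatodo

*rumuj*: final consonant = /j/, coronal → -ek → *rumujek*.
The diminutive form *rumujek*: final consonant = /k/, non-nasal → -at → *rumujekat*.
Since the final consonant of the plural form *rumujekat* is /t/ (voiceless), it takes -odo, giving *rumujekatodo*.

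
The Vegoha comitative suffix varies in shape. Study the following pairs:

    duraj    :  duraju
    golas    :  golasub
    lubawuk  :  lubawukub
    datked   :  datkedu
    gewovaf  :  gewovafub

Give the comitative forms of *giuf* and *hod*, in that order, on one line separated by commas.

giufub, hodu

The alternation tracks the final consonant of the stem — -ub when the stem ends in a voiceless consonant (*golas*, *lubawuk*, *gewovaf*); -u when the stem ends in a voiced consonant (*duraj*, *datked*).
*giuf*: final consonant = /f/, voiceless → -ub → *giufub*.
*hod* — final consonant /d/ (voiced) → -u → *hodu*.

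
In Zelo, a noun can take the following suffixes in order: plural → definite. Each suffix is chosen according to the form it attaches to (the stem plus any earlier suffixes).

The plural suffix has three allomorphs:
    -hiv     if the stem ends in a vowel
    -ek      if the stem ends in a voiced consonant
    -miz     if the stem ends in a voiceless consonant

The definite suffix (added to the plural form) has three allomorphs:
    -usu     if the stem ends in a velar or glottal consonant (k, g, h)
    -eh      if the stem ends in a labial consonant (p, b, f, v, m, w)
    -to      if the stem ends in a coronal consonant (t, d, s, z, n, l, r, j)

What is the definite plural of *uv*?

*uv* — final sound /v/ (a voiced consonant) → -ek → *uvek*.
The plural form *uvek*: final consonant = /k/, velar/glottal → -usu → *uvekusu*.

uvekusu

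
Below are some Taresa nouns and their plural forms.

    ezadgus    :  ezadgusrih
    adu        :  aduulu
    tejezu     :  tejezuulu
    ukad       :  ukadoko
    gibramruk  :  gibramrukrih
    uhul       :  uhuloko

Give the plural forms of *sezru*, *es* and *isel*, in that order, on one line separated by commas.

sezruulu, esrih, iseloko

Looking at the final sound of each stem: -rih when the stem ends in a voiceless consonant (*ezadgus*, *gibramruk*); -oko when the stem ends in a voiced consonant (*ukad*, *uhul*); -ulu when the stem ends in a vowel (*adu*, *tejezu*).
Since the final sound of *sezru* is /u/ (a vowel), it takes -ulu, giving *sezruulu*.
The final sound of *es* is /s/, which is a voiceless consonant, so the suffix is -rih, giving *esrih*.
*isel*: final sound = /l/, a voiced consonant → -oko → *iseloko*.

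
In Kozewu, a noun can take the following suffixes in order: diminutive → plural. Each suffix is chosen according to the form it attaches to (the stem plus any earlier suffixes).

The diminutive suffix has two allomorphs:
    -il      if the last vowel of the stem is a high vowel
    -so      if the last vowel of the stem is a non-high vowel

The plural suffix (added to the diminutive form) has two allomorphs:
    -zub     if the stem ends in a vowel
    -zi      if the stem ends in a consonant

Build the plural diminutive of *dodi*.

*dodi*: last vowel = /i/, a high vowel → -il → *dodiil*.
The diminutive form *dodiil*: final sound = /l/, a consonant → -zi → *dodiilzi*.

dodiilzi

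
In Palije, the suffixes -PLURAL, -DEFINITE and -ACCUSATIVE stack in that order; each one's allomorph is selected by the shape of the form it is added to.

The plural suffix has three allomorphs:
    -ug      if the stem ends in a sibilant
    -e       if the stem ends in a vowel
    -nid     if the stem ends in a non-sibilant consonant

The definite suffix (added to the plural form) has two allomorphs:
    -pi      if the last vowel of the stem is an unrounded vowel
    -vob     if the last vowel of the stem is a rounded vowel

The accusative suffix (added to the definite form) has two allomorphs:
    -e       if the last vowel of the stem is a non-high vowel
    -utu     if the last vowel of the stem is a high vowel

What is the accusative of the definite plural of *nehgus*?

nehgusugvobe

The final sound of *nehgus* is /s/, which is a sibilant, so the plural suffix is -ug, giving *nehgusug*.
The plural form *nehgusug* — last vowel /u/ (a rounded vowel) → -vob → *nehgusugvob*.
Since the last vowel of the definite form *nehgusugvob* is /o/ (a non-high vowel), it takes -e, giving *nehgusugvobe*.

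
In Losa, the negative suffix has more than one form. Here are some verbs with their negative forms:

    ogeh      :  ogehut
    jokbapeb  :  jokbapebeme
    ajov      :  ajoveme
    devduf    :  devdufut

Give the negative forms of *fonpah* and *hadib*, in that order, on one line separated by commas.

fonpahut, hadibeme

The alternation tracks the final consonant of the stem — -ut when the stem ends in a voiceless consonant (*ogeh*, *devduf*); -eme when the stem ends in a voiced consonant (*jokbapeb*, *ajov*).
*fonpah*: final consonant = /h/, voiceless → -ut → *fonpahut*.
*hadib* — final consonant /b/ (voiced) → -eme → *hadibeme*.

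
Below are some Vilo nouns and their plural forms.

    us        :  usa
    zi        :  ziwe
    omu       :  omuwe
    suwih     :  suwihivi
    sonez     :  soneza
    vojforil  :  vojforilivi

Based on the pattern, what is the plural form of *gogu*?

The alternation tracks the final sound of the stem — -a when the stem ends in a sibilant (*us*, *sonez*); -ivi when the stem ends in a non-sibilant consonant (*suwih*, *vojforil*); -we when the stem ends in a vowel (*zi*, *omu*).
*gogu*: final sound = /u/, a vowel → -we → *goguwe*.

goguwe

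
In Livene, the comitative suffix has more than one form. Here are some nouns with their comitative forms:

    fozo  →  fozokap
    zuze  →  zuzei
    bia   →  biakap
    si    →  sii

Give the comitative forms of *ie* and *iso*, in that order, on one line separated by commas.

iei, isokap

Looking at the last vowel of each stem: -i when the last vowel of the stem is a front vowel (*zuze*, *si*); -kap when the last vowel of the stem is a back vowel (*fozo*, *bia*).
Since the last vowel of *ie* is /e/ (a front vowel), it takes -i, giving *iei*.
Since the last vowel of *iso* is /o/ (a back vowel), it takes -kap, giving *isokap*.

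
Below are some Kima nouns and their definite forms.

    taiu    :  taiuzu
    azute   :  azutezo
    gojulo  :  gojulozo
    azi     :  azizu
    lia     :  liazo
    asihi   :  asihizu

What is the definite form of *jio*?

The pattern is height harmony: -zu when the last vowel of the stem is a high vowel (*taiu*, *azi*, *asihi*); -zo when the last vowel of the stem is a non-high vowel (*azute*, *gojulo*, *lia*).
Since the last vowel of *jio* is /o/ (a non-high vowel), it takes -zo, giving *jiozo*.

jiozo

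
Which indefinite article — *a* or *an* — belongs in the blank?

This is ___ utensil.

The indefinite article is chosen by the initial *sound* of the following word, not its spelling.
*utensil* begins with the sound /juː/ (u pronounced /juː/) — a consonant sound.
So the article is *a*: This is a utensil.

a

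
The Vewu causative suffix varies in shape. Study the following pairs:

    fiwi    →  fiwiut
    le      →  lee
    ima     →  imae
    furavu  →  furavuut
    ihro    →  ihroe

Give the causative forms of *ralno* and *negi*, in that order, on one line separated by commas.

ralnoe, negiut

The pattern is height harmony: -ut when the last vowel of the stem is a high vowel (*fiwi*, *furavu*); -e when the last vowel of the stem is a non-high vowel (*le*, *ima*, *ihro*).
The last vowel of *ralno* is /o/, which is a non-high vowel, so the suffix is -e, giving *ralnoe*.
*negi* — last vowel /i/ (a high vowel) → -ut → *negiut*.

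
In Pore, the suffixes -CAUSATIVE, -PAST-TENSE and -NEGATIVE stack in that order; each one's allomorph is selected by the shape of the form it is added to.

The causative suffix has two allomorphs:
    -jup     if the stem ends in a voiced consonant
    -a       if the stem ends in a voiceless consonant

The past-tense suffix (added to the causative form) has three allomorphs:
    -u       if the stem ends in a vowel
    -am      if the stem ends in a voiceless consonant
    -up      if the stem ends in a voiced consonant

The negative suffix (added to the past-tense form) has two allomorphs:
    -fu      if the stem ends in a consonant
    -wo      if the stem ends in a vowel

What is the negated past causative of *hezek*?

hezekauwo

*hezek* — final consonant /k/ (voiceless) → -a → *hezeka*.
Since the final sound of the causative form *hezeka* is /a/ (a vowel), it takes -u, giving *hezekau*.
The past-tense form *hezekau* — final sound /u/ (a vowel) → -wo → *hezekauwo*.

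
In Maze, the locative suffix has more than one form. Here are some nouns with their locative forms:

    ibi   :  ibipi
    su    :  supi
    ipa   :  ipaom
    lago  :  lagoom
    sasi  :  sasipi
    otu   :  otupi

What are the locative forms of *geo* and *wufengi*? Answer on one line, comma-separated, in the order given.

The pattern is height harmony: -pi when the last vowel of the stem is a high vowel (*ibi*, *su*, *sasi*, *otu*); -om when the last vowel of the stem is a non-high vowel (*ipa*, *lago*).
*geo*: last vowel = /o/, a non-high vowel → -om → *geoom*.
*wufengi*: last vowel = /i/, a high vowel → -pi → *wufengipi*.

geoom, wufengipi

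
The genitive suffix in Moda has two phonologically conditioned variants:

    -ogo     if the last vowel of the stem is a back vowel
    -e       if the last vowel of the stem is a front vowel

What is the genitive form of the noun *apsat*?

*apsat* — last vowel /a/ (a back vowel) → -ogo → *apsatogo*.

apsatogo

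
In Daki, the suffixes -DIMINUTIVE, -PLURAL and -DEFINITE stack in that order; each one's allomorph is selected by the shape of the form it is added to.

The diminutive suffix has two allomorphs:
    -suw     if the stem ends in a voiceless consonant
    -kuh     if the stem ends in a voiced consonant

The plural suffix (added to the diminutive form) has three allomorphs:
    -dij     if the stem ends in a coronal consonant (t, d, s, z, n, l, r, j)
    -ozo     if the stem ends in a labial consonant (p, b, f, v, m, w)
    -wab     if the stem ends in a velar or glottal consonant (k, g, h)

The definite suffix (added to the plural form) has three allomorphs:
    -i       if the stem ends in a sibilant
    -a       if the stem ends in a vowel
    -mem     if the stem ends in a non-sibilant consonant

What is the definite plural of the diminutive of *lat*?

The final consonant of *lat* is /t/, which is voiceless, so the diminutive suffix is -suw, giving *latsuw*.
The diminutive form *latsuw*: final consonant = /w/, labial → -ozo → *latsuwozo*.
The final sound of the plural form *latsuwozo* is /o/, which is a vowel, so the definite suffix is -a, giving *latsuwozoa*.

latsuwozoa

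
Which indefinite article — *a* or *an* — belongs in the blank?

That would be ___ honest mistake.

The indefinite article is chosen by the initial *sound* of the following word, not its spelling.
*honest* begins with the sound /ɒ/ (silent h) — a vowel sound.
So the article is *an*: That would be an honest mistake.

an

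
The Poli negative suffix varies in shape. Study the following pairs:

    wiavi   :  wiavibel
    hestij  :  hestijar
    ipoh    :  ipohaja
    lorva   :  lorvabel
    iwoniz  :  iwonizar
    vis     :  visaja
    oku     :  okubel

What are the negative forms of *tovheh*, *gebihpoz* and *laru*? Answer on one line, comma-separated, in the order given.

tovhehaja, gebihpozar, larubel

Looking at the final sound of each stem: -aja when the stem ends in a voiceless consonant (*ipoh*, *vis*); -ar when the stem ends in a voiced consonant (*hestij*, *iwoniz*); -bel when the stem ends in a vowel (*wiavi*, *lorva*, *oku*).
*tovheh* — final sound /h/ (a voiceless consonant) → -aja → *tovhehaja*.
The final sound of *gebihpoz* is /z/, which is a voiced consonant, so the suffix is -ar, giving *gebihpozar*.
*laru* — final sound /u/ (a vowel) → -bel → *larubel*.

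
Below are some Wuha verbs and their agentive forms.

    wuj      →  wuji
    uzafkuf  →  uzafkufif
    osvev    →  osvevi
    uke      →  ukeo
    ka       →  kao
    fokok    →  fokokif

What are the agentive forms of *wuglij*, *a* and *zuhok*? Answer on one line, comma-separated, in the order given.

wugliji, ao, zuhokif

The suffix is conditioned by the final sound: -if when the stem ends in a voiceless consonant (*uzafkuf*, *fokok*); -i when the stem ends in a voiced consonant (*wuj*, *osvev*); -o when the stem ends in a vowel (*uke*, *ka*).
*wuglij* — final sound /j/ (a voiced consonant) → -i → *wugliji*.
*a*: final sound = /a/, a vowel → -o → *ao*.
*zuhok* — final sound /k/ (a voiceless consonant) → -if → *zuhokif*.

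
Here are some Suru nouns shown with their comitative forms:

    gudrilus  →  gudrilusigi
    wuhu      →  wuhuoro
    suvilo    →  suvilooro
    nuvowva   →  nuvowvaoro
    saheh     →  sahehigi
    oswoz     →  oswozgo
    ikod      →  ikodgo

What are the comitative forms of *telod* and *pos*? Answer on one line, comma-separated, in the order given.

The pattern is voicing of the final sound: -igi when the stem ends in a voiceless consonant (*gudrilus*, *saheh*); -go when the stem ends in a voiced consonant (*oswoz*, *ikod*); -oro when the stem ends in a vowel (*wuhu*, *suvilo*, *nuvowva*).
The final sound of *telod* is /d/, which is a voiced consonant, so the suffix is -go, giving *telodgo*.
The final sound of *pos* is /s/, which is a voiceless consonant, so the suffix is -igi, giving *posigi*.

telodgo, posigi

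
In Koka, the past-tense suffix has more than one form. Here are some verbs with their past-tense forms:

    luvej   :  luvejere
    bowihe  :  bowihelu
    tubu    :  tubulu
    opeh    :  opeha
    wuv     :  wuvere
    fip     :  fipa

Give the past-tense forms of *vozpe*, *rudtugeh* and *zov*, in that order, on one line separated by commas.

vozpelu, rudtugeha, zovere

The suffix is conditioned by the final sound: -a when the stem ends in a voiceless consonant (*opeh*, *fip*); -ere when the stem ends in a voiced consonant (*luvej*, *wuv*); -lu when the stem ends in a vowel (*bowihe*, *tubu*).
Since the final sound of *vozpe* is /e/ (a vowel), it takes -lu, giving *vozpelu*.
Since the final sound of *rudtugeh* is /h/ (a voiceless consonant), it takes -a, giving *rudtugeha*.
*zov* — final sound /v/ (a voiced consonant) → -ere → *zovere*.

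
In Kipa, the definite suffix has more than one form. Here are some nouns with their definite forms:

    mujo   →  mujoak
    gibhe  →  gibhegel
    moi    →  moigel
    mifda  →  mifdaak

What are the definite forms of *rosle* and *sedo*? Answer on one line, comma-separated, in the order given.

roslegel, sedoak

Looking at the last vowel of each stem: -gel when the last vowel of the stem is a front vowel (*gibhe*, *moi*); -ak when the last vowel of the stem is a back vowel (*mujo*, *mifda*).
*rosle* — last vowel /e/ (a front vowel) → -gel → *roslegel*.
*sedo* — last vowel /o/ (a back vowel) → -ak → *sedoak*.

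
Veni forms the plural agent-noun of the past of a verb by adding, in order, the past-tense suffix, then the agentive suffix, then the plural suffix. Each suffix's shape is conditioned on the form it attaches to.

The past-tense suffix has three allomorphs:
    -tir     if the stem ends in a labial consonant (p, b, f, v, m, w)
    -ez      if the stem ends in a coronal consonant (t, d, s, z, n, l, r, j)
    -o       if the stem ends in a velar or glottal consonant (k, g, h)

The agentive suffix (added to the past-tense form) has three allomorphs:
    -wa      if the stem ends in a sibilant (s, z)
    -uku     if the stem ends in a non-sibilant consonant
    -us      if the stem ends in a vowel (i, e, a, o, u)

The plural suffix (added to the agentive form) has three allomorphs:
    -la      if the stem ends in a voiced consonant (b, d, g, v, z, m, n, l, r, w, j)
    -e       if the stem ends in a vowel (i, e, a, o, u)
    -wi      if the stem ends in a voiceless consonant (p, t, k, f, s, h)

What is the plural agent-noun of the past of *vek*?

The final consonant of *vek* is /k/, which is velar/glottal, so the past-tense suffix is -o, giving *veko*.
The final sound of the past-tense form *veko* is /o/, which is a vowel, so the agentive suffix is -us, giving *vekous*.
The agentive form *vekous*: final sound = /s/, a voiceless consonant → -wi → *vekouswi*.

vekouswi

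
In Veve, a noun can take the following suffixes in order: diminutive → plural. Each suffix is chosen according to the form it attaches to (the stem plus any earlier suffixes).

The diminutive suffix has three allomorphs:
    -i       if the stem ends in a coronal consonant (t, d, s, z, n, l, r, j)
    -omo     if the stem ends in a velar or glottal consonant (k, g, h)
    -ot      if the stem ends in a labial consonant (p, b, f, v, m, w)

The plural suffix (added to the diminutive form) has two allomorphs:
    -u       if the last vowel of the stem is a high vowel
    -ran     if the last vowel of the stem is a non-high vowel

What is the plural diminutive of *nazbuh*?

*nazbuh* — final consonant /h/ (velar/glottal) → -omo → *nazbuhomo*.
The diminutive form *nazbuhomo* — last vowel /o/ (a non-high vowel) → -ran → *nazbuhomoran*.

nazbuhomoran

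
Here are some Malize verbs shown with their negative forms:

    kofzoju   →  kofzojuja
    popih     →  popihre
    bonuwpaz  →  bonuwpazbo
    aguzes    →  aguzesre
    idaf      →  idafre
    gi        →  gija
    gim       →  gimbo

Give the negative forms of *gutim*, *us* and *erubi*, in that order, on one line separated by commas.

gutimbo, usre, erubija

The suffix is conditioned by the final sound: -re when the stem ends in a voiceless consonant (*popih*, *aguzes*, *idaf*); -bo when the stem ends in a voiced consonant (*bonuwpaz*, *gim*); -ja when the stem ends in a vowel (*kofzoju*, *gi*).
*gutim*: final sound = /m/, a voiced consonant → -bo → *gutimbo*.
The final sound of *us* is /s/, which is a voiceless consonant, so the suffix is -re, giving *usre*.
Since the final sound of *erubi* is /i/ (a vowel), it takes -ja, giving *erubija*.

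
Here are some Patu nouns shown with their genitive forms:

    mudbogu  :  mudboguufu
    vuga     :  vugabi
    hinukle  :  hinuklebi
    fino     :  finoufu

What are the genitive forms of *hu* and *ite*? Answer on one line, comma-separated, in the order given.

The pattern is rounding harmony: -ufu when the last vowel of the stem is a rounded vowel (*mudbogu*, *fino*); -bi when the last vowel of the stem is an unrounded vowel (*vuga*, *hinukle*).
*hu* — last vowel /u/ (a rounded vowel) → -ufu → *huufu*.
*ite* — last vowel /e/ (an unrounded vowel) → -bi → *itebi*.

huufu, itebi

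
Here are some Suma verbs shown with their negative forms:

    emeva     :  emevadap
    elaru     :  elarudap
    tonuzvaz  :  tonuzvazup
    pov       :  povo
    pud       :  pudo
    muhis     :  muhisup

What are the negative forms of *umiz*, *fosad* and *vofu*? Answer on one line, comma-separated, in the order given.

Looking at the final sound of each stem: -up when the stem ends in a sibilant (*tonuzvaz*, *muhis*); -o when the stem ends in a non-sibilant consonant (*pov*, *pud*); -dap when the stem ends in a vowel (*emeva*, *elaru*).
The final sound of *umiz* is /z/, which is a sibilant, so the suffix is -up, giving *umizup*.
*fosad* — final sound /d/ (a non-sibilant consonant) → -o → *fosado*.
Since the final sound of *vofu* is /u/ (a vowel), it takes -dap, giving *vofudap*.

umizup, fosado, vofudap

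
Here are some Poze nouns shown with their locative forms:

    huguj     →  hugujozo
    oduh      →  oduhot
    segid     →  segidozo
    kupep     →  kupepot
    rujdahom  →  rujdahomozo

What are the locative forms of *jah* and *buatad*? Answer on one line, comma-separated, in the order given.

jahot, buatadozo

The alternation tracks the final consonant of the stem — -ot when the stem ends in a voiceless consonant (*oduh*, *kupep*); -ozo when the stem ends in a voiced consonant (*huguj*, *segid*, *rujdahom*).
Since the final consonant of *jah* is /h/ (voiceless), it takes -ot, giving *jahot*.
*buatad*: final consonant = /d/, voiced → -ozo → *buatadozo*.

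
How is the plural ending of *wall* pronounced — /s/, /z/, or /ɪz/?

/z/

The stem *wall* ends in a voiced non-sibilant sound.
The plural suffix surfaces as /ɪz/ after sibilants, /s/ after other voiceless consonants, and /z/ after other voiced sounds.
So the plural -s on *wall* is pronounced /z/.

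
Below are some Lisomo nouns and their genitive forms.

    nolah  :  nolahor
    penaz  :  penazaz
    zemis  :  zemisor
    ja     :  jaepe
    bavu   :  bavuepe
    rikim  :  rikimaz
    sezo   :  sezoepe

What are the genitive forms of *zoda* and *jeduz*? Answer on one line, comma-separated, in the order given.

zodaepe, jeduzaz

The alternation tracks the final sound of the stem — -or when the stem ends in a voiceless consonant (*nolah*, *zemis*); -az when the stem ends in a voiced consonant (*penaz*, *rikim*); -epe when the stem ends in a vowel (*ja*, *bavu*, *sezo*).
*zoda* — final sound /a/ (a vowel) → -epe → *zodaepe*.
Since the final sound of *jeduz* is /z/ (a voiced consonant), it takes -az, giving *jeduzaz*.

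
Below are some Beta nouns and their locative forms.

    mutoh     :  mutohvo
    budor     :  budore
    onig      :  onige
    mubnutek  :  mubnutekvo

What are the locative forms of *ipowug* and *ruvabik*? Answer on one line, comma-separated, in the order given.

The suffix is conditioned by the final consonant: -vo when the stem ends in a voiceless consonant (*mutoh*, *mubnutek*); -e when the stem ends in a voiced consonant (*budor*, *onig*).
Since the final consonant of *ipowug* is /g/ (voiced), it takes -e, giving *ipowuge*.
*ruvabik*: final consonant = /k/, voiceless → -vo → *ruvabikvo*.

ipowuge, ruvabikvo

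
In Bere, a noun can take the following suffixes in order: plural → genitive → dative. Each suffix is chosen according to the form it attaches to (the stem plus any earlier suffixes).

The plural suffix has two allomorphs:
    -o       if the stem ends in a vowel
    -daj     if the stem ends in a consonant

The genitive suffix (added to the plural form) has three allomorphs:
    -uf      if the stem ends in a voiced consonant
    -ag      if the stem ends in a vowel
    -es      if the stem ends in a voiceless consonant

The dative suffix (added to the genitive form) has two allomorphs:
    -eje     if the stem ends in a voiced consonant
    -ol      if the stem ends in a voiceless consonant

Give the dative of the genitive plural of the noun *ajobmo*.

ajobmooageje

*ajobmo* — final sound /o/ (a vowel) → -o → *ajobmoo*.
Since the final sound of the plural form *ajobmoo* is /o/ (a vowel), it takes -ag, giving *ajobmooag*.
Since the final consonant of the genitive form *ajobmooag* is /g/ (voiced), it takes -eje, giving *ajobmooageje*.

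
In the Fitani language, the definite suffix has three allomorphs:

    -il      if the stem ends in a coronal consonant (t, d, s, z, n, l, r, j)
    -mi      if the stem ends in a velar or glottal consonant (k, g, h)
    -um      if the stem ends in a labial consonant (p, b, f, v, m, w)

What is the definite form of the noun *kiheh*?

kihehmi

Since the final consonant of *kiheh* is /h/ (velar/glottal), it takes -mi, giving *kihehmi*.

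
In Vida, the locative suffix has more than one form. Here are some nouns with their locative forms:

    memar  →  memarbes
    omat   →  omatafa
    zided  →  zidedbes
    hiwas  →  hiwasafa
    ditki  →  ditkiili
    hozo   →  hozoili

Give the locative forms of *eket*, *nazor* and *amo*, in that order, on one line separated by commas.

The alternation tracks the final sound of the stem — -afa when the stem ends in a voiceless consonant (*omat*, *hiwas*); -bes when the stem ends in a voiced consonant (*memar*, *zided*); -ili when the stem ends in a vowel (*ditki*, *hozo*).
*eket* — final sound /t/ (a voiceless consonant) → -afa → *eketafa*.
Since the final sound of *nazor* is /r/ (a voiced consonant), it takes -bes, giving *nazorbes*.
The final sound of *amo* is /o/, which is a vowel, so the suffix is -ili, giving *amoili*.

eketafa, nazorbes, amoili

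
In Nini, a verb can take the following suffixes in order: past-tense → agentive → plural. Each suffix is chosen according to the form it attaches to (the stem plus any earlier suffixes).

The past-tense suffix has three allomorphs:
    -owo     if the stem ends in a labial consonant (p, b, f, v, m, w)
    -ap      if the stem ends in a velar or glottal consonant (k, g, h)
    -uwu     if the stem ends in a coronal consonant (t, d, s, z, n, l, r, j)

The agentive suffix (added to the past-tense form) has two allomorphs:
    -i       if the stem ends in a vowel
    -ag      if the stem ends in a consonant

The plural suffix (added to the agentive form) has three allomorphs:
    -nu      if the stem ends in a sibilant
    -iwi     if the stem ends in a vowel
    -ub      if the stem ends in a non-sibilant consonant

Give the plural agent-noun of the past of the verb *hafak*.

hafakapagub

*hafak*: final consonant = /k/, velar/glottal → -ap → *hafakap*.
Since the final sound of the past-tense form *hafakap* is /p/ (a consonant), it takes -ag, giving *hafakapag*.
The final sound of the agentive form *hafakapag* is /g/, which is a non-sibilant consonant, so the plural suffix is -ub, giving *hafakapagub*.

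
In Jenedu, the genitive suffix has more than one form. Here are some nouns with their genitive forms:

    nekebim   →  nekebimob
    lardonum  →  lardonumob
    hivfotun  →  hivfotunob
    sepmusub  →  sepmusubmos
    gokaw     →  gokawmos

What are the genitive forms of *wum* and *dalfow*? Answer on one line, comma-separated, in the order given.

The pattern is nasality of the final consonant: -ob when the stem ends in a nasal (*nekebim*, *lardonum*, *hivfotun*); -mos when the stem ends in a non-nasal consonant (*sepmusub*, *gokaw*).
Since the final consonant of *wum* is /m/ (a nasal), it takes -ob, giving *wumob*.
*dalfow* — final consonant /w/ (non-nasal) → -mos → *dalfowmos*.

wumob, dalfowmos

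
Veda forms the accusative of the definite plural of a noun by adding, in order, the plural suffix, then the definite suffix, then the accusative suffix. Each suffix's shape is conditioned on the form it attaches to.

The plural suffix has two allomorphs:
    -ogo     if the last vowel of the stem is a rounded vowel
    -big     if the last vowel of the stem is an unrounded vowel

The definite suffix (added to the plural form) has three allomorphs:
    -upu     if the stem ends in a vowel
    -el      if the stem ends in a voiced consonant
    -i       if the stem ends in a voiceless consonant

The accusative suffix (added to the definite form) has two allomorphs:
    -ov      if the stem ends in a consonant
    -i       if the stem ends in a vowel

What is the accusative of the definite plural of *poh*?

pohogoupui

Since the last vowel of *poh* is /o/ (a rounded vowel), it takes -ogo, giving *pohogo*.
Since the final sound of the plural form *pohogo* is /o/ (a vowel), it takes -upu, giving *pohogoupu*.
The final sound of the definite form *pohogoupu* is /u/, which is a vowel, so the accusative suffix is -i, giving *pohogoupui*.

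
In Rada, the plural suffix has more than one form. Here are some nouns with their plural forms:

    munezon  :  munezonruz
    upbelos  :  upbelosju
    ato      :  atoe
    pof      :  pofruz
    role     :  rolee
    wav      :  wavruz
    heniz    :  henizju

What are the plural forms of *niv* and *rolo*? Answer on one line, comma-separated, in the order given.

nivruz, roloe

The pattern is sibilance of the final sound: -ju when the stem ends in a sibilant (*upbelos*, *heniz*); -ruz when the stem ends in a non-sibilant consonant (*munezon*, *pof*, *wav*); -e when the stem ends in a vowel (*ato*, *role*).
Since the final sound of *niv* is /v/ (a non-sibilant consonant), it takes -ruz, giving *nivruz*.
Since the final sound of *rolo* is /o/ (a vowel), it takes -e, giving *roloe*.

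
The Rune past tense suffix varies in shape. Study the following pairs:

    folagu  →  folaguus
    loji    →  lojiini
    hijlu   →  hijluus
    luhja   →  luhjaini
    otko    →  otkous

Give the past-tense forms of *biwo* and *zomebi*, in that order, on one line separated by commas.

The suffix is conditioned by the last vowel: -us when the last vowel of the stem is a rounded vowel (*folagu*, *hijlu*, *otko*); -ini when the last vowel of the stem is an unrounded vowel (*loji*, *luhja*).
*biwo* — last vowel /o/ (a rounded vowel) → -us → *biwous*.
Since the last vowel of *zomebi* is /i/ (an unrounded vowel), it takes -ini, giving *zomebiini*.

biwous, zomebiini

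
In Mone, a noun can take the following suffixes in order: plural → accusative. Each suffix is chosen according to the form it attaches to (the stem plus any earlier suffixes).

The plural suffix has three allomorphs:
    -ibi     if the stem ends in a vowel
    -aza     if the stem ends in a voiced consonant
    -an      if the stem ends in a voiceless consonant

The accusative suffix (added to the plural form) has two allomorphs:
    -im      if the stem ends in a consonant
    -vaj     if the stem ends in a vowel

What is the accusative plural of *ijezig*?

The final sound of *ijezig* is /g/, which is a voiced consonant, so the plural suffix is -aza, giving *ijezigaza*.
The final sound of the plural form *ijezigaza* is /a/, which is a vowel, so the accusative suffix is -vaj, giving *ijezigazavaj*.

ijezigazavaj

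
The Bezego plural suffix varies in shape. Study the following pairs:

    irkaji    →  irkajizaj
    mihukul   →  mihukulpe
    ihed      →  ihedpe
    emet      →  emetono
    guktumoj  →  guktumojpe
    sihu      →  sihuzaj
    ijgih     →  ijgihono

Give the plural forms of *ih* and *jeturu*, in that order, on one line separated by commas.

The suffix is conditioned by the final sound: -ono when the stem ends in a voiceless consonant (*emet*, *ijgih*); -pe when the stem ends in a voiced consonant (*mihukul*, *ihed*, *guktumoj*); -zaj when the stem ends in a vowel (*irkaji*, *sihu*).
*ih* — final sound /h/ (a voiceless consonant) → -ono → *ihono*.
*jeturu*: final sound = /u/, a vowel → -zaj → *jeturuzaj*.

ihono, jeturuzaj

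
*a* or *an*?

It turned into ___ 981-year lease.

a

The indefinite article is chosen by the initial *sound* of the following word, not its spelling.
The number *981* is spoken "nine hundred …", beginning with /naɪn/ — a consonant sound.
So the article is *a*: It turned into a 981-year lease.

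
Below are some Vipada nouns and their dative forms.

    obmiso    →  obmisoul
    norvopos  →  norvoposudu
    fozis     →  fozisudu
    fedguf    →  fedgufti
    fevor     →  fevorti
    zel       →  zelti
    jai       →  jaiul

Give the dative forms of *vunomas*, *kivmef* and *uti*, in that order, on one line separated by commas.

Looking at the final sound of each stem: -udu when the stem ends in a sibilant (*norvopos*, *fozis*); -ti when the stem ends in a non-sibilant consonant (*fedguf*, *fevor*, *zel*); -ul when the stem ends in a vowel (*obmiso*, *jai*).
*vunomas*: final sound = /s/, a sibilant → -udu → *vunomasudu*.
*kivmef* — final sound /f/ (a non-sibilant consonant) → -ti → *kivmefti*.
The final sound of *uti* is /i/, which is a vowel, so the suffix is -ul, giving *utiul*.

vunomasudu, kivmefti, utiul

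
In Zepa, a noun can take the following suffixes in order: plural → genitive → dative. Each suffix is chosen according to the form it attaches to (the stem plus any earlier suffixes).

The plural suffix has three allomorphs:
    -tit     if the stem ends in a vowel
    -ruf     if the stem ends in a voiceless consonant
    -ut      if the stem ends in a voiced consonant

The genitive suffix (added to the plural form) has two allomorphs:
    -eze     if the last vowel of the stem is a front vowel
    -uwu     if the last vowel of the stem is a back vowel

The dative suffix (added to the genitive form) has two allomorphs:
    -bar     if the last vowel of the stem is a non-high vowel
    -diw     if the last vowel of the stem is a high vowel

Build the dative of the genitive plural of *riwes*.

riwesrufuwudiw

*riwes*: final sound = /s/, a voiceless consonant → -ruf → *riwesruf*.
The plural form *riwesruf* — last vowel /u/ (a back vowel) → -uwu → *riwesrufuwu*.
The genitive form *riwesrufuwu*: last vowel = /u/, a high vowel → -diw → *riwesrufuwudiw*.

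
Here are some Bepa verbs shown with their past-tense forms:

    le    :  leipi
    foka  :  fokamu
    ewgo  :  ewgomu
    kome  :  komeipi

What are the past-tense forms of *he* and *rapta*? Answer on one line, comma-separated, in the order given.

heipi, raptamu

The suffix is conditioned by the last vowel: -ipi when the last vowel of the stem is a front vowel (*le*, *kome*); -mu when the last vowel of the stem is a back vowel (*foka*, *ewgo*).
*he*: last vowel = /e/, a front vowel → -ipi → *heipi*.
The last vowel of *rapta* is /a/, which is a back vowel, so the suffix is -mu, giving *raptamu*.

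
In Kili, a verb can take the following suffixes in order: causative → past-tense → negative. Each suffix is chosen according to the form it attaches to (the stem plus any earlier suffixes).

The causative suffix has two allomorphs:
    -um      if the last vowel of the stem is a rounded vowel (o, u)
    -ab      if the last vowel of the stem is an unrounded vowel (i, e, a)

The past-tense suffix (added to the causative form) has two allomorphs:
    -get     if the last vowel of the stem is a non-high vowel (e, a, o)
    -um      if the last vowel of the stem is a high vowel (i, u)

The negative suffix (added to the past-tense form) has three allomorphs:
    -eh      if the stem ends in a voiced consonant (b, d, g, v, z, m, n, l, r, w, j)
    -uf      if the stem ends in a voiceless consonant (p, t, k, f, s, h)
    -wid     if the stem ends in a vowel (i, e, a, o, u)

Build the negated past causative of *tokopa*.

*tokopa* — last vowel /a/ (an unrounded vowel) → -ab → *tokopaab*.
The causative form *tokopaab*: last vowel = /a/, a non-high vowel → -get → *tokopaabget*.
Since the final sound of the past-tense form *tokopaabget* is /t/ (a voiceless consonant), it takes -uf, giving *tokopaabgetuf*.

tokopaabgetuf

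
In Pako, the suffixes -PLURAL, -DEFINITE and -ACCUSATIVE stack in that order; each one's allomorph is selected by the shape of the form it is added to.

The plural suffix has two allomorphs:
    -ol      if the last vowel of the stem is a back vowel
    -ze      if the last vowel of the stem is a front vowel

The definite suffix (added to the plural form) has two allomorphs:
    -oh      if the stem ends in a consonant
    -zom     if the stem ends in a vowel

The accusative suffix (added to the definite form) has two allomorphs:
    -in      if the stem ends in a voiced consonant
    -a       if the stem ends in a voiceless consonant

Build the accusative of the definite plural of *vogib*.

vogibzezomin

*vogib* — last vowel /i/ (a front vowel) → -ze → *vogibze*.
Since the final sound of the plural form *vogibze* is /e/ (a vowel), it takes -zom, giving *vogibzezom*.
Since the final consonant of the definite form *vogibzezom* is /m/ (voiced), it takes -in, giving *vogibzezomin*.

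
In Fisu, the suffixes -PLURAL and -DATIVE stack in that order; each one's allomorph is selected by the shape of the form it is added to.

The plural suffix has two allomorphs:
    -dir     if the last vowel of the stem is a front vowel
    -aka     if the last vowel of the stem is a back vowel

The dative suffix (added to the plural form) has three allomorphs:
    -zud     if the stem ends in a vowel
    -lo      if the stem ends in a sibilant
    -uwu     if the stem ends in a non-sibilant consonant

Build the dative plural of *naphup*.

*naphup*: last vowel = /u/, a back vowel → -aka → *naphupaka*.
Since the final sound of the plural form *naphupaka* is /a/ (a vowel), it takes -zud, giving *naphupakazud*.

naphupakazud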